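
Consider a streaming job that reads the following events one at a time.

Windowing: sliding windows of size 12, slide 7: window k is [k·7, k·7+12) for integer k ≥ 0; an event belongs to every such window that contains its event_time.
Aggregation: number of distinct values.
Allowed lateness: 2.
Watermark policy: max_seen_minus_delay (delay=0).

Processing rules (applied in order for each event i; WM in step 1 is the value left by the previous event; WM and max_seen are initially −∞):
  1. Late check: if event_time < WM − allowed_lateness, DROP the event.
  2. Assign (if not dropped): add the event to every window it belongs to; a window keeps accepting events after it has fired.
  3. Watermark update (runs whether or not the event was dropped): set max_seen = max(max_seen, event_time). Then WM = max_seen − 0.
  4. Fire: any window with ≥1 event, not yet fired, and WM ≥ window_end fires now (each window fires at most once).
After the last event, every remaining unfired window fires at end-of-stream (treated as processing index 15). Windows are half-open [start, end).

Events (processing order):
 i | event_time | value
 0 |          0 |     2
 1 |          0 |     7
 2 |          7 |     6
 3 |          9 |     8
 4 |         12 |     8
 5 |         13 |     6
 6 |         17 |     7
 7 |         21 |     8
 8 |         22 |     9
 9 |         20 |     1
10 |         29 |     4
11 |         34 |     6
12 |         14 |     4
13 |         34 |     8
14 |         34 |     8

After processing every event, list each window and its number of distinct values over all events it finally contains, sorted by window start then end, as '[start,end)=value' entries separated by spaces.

[0,12)=4 [7,19)=3 [14,26)=4 [21,33)=3 [28,40)=3

i=0 t=0 v=2: → [0,12); WM=0
i=1 t=0 v=7: → [0,12); WM=0
i=2 t=7 v=6: → [7,19),[0,12); WM=7
i=3 t=9 v=8: → [7,19),[0,12); WM=9
i=4 t=12 v=8: → [7,19); WM=12; [0,12) fires=4
i=5 t=13 v=6: → [7,19); WM=13
i=6 t=17 v=7: → [14,26),[7,19); WM=17
i=7 t=21 v=8: → [21,33),[14,26); WM=21; [7,19) fires=3
i=8 t=22 v=9: → [21,33),[14,26); WM=22
i=9 t=20 v=1: → [14,26); WM=22
i=10 t=29 v=4: → [28,40),[21,33); WM=29; [14,26) fires=4
i=11 t=34 v=6: → [28,40); WM=34; [21,33) fires=3
i=12 t=14 v=4: DROP (t<34-2); WM=34
i=13 t=34 v=8: → [28,40); WM=34
i=14 t=34 v=8: → [28,40); WM=34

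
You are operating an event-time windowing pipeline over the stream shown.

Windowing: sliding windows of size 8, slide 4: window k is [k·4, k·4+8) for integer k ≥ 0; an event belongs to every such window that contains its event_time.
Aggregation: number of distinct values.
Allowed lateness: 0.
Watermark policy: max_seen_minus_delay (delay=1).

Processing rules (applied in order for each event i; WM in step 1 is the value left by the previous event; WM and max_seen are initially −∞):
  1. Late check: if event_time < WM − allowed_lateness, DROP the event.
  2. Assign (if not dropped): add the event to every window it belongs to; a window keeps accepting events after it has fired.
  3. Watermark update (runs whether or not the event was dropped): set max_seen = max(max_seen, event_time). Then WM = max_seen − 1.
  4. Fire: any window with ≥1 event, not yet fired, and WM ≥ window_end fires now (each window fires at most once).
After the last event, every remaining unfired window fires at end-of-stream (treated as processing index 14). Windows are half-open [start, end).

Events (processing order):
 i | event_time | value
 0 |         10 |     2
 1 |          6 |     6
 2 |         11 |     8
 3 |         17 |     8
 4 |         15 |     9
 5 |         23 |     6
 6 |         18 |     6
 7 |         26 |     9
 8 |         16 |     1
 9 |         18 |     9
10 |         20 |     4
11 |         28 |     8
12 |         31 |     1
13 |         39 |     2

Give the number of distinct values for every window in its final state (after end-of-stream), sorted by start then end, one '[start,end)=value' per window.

i=0 t=10 v=2: → [8,16),[4,12); WM=9
i=1 t=6 v=6: DROP (t<9-0); WM=9
i=2 t=11 v=8: → [8,16),[4,12); WM=10
i=3 t=17 v=8: → [16,24),[12,20); WM=16; [4,12) fires=2 [8,16) fires=2
i=4 t=15 v=9: DROP (t<16-0); WM=16
i=5 t=23 v=6: → [20,28),[16,24); WM=22; [12,20) fires=1
i=6 t=18 v=6: DROP (t<22-0); WM=22
i=7 t=26 v=9: → [24,32),[20,28); WM=25; [16,24) fires=2
i=8 t=16 v=1: DROP (t<25-0); WM=25
i=9 t=18 v=9: DROP (t<25-0); WM=25
i=10 t=20 v=4: DROP (t<25-0); WM=25
i=11 t=28 v=8: → [28,36),[24,32); WM=27
i=12 t=31 v=1: → [28,36),[24,32); WM=30; [20,28) fires=2
i=13 t=39 v=2: → [36,44),[32,40); WM=38; [24,32) fires=3 [28,36) fires=2

[4,12)=2 [8,16)=2 [12,20)=1 [16,24)=2 [20,28)=2 [24,32)=3 [28,36)=2 [32,40)=1 [36,44)=1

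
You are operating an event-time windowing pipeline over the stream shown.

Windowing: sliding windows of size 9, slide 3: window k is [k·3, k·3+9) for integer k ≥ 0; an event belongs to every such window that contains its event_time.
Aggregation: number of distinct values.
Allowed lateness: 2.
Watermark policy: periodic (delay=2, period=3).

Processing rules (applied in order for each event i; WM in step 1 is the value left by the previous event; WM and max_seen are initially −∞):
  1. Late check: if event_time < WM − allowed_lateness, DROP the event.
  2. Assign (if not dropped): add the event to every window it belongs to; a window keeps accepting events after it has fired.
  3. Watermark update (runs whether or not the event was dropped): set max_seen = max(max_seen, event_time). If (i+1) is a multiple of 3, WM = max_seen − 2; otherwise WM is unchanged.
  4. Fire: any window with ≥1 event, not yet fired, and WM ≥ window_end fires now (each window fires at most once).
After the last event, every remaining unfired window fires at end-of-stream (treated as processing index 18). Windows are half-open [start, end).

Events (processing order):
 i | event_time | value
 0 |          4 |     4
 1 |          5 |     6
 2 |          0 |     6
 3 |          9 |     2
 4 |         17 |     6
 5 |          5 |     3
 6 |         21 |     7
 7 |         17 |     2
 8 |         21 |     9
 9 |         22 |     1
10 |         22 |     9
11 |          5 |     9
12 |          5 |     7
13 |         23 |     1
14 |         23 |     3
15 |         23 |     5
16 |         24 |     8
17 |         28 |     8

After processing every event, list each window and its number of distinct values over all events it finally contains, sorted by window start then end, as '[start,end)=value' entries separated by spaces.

[0,9)=3 [3,12)=4 [6,15)=1 [9,18)=2 [12,21)=2 [15,24)=7 [18,27)=6 [21,30)=6 [24,33)=1 [27,36)=1

i=0 t=4 v=4: → [3,12),[0,9); WM=−∞
i=1 t=5 v=6: → [3,12),[0,9); WM=−∞
i=2 t=0 v=6: → [0,9); WM=3
i=3 t=9 v=2: → [9,18),[6,15),[3,12); WM=3
i=4 t=17 v=6: → [15,24),[12,21),[9,18); WM=3
i=5 t=5 v=3: → [3,12),[0,9); WM=15; [0,9) fires=3 [3,12) fires=4 [6,15) fires=1
i=6 t=21 v=7: → [21,30),[18,27),[15,24); WM=15
i=7 t=17 v=2: → [15,24),[12,21),[9,18); WM=15
i=8 t=21 v=9: → [21,30),[18,27),[15,24); WM=19; [9,18) fires=2
i=9 t=22 v=1: → [21,30),[18,27),[15,24); WM=19
i=10 t=22 v=9: → [21,30),[18,27),[15,24); WM=19
i=11 t=5 v=9: DROP (t<19-2); WM=20
i=12 t=5 v=7: DROP (t<20-2); WM=20
i=13 t=23 v=1: → [21,30),[18,27),[15,24); WM=20
i=14 t=23 v=3: → [21,30),[18,27),[15,24); WM=21; [12,21) fires=2
i=15 t=23 v=5: → [21,30),[18,27),[15,24); WM=21
i=16 t=24 v=8: → [24,33),[21,30),[18,27); WM=21
i=17 t=28 v=8: → [27,36),[24,33),[21,30); WM=26; [15,24) fires=7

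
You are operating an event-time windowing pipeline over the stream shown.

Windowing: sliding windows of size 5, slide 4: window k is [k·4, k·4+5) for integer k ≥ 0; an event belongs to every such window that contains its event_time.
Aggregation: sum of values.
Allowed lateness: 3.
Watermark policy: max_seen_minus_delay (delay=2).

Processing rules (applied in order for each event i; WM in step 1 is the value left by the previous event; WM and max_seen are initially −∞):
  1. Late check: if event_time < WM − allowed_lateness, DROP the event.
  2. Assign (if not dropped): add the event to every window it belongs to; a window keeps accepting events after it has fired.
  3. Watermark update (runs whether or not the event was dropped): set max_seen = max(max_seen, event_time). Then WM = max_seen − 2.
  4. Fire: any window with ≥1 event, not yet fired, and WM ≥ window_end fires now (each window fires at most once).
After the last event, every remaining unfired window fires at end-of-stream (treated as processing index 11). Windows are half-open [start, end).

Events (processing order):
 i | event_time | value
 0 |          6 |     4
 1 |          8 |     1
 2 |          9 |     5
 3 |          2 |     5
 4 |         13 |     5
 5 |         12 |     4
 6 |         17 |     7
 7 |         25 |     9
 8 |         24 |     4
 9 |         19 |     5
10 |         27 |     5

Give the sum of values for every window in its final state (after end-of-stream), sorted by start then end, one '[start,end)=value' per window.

[4,9)=5 [8,13)=10 [12,17)=9 [16,21)=7 [20,25)=4 [24,29)=18

i=0 t=6 v=4: → [4,9); WM=4
i=1 t=8 v=1: → [8,13),[4,9); WM=6
i=2 t=9 v=5: → [8,13); WM=7
i=3 t=2 v=5: DROP (t<7-3); WM=7
i=4 t=13 v=5: → [12,17); WM=11; [4,9) fires=5
i=5 t=12 v=4: → [12,17),[8,13); WM=11
i=6 t=17 v=7: → [16,21); WM=15; [8,13) fires=10
i=7 t=25 v=9: → [24,29); WM=23; [12,17) fires=9 [16,21) fires=7
i=8 t=24 v=4: → [24,29),[20,25); WM=23
i=9 t=19 v=5: DROP (t<23-3); WM=23
i=10 t=27 v=5: → [24,29); WM=25; [20,25) fires=4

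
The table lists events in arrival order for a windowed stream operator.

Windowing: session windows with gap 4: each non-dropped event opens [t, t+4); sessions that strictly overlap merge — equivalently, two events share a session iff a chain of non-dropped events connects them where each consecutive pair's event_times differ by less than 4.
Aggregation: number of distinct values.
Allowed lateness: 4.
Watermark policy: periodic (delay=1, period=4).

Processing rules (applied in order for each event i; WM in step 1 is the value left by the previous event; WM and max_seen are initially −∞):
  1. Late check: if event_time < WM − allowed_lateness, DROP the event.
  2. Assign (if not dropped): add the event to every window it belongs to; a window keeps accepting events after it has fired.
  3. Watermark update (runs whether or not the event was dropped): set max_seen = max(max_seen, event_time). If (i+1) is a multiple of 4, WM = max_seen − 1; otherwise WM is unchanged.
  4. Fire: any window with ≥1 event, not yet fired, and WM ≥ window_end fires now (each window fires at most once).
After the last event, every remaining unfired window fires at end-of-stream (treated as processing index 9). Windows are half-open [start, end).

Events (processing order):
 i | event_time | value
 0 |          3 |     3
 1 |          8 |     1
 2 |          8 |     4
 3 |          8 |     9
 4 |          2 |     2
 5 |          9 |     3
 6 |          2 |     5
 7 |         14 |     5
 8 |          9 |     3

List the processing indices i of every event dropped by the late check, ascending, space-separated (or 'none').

i=0 t=3 v=3: → [3,7); WM=−∞
i=1 t=8 v=1: → [8,12); WM=−∞
i=2 t=8 v=4: → [8,12); WM=−∞
i=3 t=8 v=9: → [8,12); WM=7
i=4 t=2 v=2: DROP (t<7-4); WM=7
i=5 t=9 v=3: → [8,13); WM=7
i=6 t=2 v=5: DROP (t<7-4); WM=7
i=7 t=14 v=5: → [14,18); WM=13
i=8 t=9 v=3: → [8,13); WM=13

4 6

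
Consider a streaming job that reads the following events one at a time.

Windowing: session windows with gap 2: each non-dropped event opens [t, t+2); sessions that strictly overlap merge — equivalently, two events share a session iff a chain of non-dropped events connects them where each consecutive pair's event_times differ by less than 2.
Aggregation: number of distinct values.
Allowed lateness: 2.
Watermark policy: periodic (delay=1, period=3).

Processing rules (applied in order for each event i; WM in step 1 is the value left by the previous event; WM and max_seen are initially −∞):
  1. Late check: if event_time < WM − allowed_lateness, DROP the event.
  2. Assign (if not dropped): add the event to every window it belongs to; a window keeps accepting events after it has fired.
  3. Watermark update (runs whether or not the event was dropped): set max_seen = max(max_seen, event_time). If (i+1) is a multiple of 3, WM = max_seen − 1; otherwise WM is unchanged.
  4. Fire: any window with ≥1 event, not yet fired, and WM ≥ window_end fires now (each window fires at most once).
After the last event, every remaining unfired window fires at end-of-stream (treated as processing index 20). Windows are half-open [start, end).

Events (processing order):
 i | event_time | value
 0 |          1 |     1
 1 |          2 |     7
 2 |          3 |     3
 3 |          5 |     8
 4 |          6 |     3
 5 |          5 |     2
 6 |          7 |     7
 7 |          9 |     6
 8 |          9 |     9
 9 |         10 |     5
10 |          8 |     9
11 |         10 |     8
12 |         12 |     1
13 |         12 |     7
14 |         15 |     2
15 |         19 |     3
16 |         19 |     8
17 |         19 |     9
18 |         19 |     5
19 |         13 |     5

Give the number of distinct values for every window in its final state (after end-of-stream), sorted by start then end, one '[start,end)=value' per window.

i=0 t=1 v=1: → [1,3); WM=−∞
i=1 t=2 v=7: → [1,4); WM=−∞
i=2 t=3 v=3: → [1,5); WM=2
i=3 t=5 v=8: → [5,7); WM=2
i=4 t=6 v=3: → [5,8); WM=2
i=5 t=5 v=2: → [5,8); WM=5
i=6 t=7 v=7: → [5,9); WM=5
i=7 t=9 v=6: → [9,11); WM=5
i=8 t=9 v=9: → [9,11); WM=8
i=9 t=10 v=5: → [9,12); WM=8
i=10 t=8 v=9: → [5,12); WM=8
i=11 t=10 v=8: → [5,12); WM=9
i=12 t=12 v=1: → [12,14); WM=9
i=13 t=12 v=7: → [12,14); WM=9
i=14 t=15 v=2: → [15,17); WM=14
i=15 t=19 v=3: → [19,21); WM=14
i=16 t=19 v=8: → [19,21); WM=14
i=17 t=19 v=9: → [19,21); WM=18
i=18 t=19 v=5: → [19,21); WM=18
i=19 t=13 v=5: DROP (t<18-2); WM=18

[1,5)=3 [5,12)=7 [12,14)=2 [15,17)=1 [19,21)=4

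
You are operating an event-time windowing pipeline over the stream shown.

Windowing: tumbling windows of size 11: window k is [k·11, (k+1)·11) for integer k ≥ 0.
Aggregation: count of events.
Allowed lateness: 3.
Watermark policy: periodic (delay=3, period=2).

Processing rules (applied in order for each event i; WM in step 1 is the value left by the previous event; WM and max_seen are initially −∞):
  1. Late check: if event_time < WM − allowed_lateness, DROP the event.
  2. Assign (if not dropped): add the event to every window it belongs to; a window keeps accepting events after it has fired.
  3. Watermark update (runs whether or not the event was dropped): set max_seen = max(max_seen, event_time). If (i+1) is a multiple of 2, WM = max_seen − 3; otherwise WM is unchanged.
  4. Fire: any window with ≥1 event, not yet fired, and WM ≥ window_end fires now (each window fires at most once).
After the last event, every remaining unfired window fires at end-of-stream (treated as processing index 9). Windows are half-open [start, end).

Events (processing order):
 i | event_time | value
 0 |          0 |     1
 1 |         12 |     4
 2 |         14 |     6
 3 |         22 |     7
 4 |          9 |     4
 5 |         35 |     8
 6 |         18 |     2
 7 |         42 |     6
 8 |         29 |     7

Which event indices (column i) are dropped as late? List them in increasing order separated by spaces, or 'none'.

4 6 8

i=0 t=0 v=1: → [0,11); WM=−∞
i=1 t=12 v=4: → [11,22); WM=9
i=2 t=14 v=6: → [11,22); WM=9
i=3 t=22 v=7: → [22,33); WM=19; [0,11) fires=1
i=4 t=9 v=4: DROP (t<19-3); WM=19
i=5 t=35 v=8: → [33,44); WM=32; [11,22) fires=2
i=6 t=18 v=2: DROP (t<32-3); WM=32
i=7 t=42 v=6: → [33,44); WM=39; [22,33) fires=1
i=8 t=29 v=7: DROP (t<39-3); WM=39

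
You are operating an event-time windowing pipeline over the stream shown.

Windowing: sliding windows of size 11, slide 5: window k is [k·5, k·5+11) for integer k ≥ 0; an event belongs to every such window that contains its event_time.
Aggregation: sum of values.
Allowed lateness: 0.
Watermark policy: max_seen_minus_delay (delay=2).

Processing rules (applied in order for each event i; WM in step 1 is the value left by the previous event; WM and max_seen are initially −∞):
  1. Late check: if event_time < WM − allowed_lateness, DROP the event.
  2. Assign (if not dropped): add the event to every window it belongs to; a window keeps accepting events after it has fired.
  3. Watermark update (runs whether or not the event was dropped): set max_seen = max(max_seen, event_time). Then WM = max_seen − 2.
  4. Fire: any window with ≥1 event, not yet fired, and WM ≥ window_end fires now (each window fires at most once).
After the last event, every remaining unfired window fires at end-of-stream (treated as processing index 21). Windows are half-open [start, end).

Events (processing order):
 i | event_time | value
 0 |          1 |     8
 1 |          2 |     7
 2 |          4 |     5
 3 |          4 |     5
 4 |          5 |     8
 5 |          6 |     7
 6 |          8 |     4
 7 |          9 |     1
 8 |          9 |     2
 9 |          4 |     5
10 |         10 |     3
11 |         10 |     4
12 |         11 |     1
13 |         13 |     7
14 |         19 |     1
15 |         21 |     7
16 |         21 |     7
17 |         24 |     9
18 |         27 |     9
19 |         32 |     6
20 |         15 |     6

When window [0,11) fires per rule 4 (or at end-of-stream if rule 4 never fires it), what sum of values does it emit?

i=0 t=1 v=8: → [0,11); WM=-1
i=1 t=2 v=7: → [0,11); WM=0
i=2 t=4 v=5: → [0,11); WM=2
i=3 t=4 v=5: → [0,11); WM=2
i=4 t=5 v=8: → [5,16),[0,11); WM=3
i=5 t=6 v=7: → [5,16),[0,11); WM=4
i=6 t=8 v=4: → [5,16),[0,11); WM=6
i=7 t=9 v=1: → [5,16),[0,11); WM=7
i=8 t=9 v=2: → [5,16),[0,11); WM=7
i=9 t=4 v=5: DROP (t<7-0); WM=7
i=10 t=10 v=3: → [10,21),[5,16),[0,11); WM=8
i=11 t=10 v=4: → [10,21),[5,16),[0,11); WM=8
i=12 t=11 v=1: → [10,21),[5,16); WM=9
i=13 t=13 v=7: → [10,21),[5,16); WM=11; [0,11) fires=54
i=14 t=19 v=1: → [15,26),[10,21); WM=17; [5,16) fires=37
i=15 t=21 v=7: → [20,31),[15,26); WM=19
i=16 t=21 v=7: → [20,31),[15,26); WM=19
i=17 t=24 v=9: → [20,31),[15,26); WM=22; [10,21) fires=16
i=18 t=27 v=9: → [25,36),[20,31); WM=25
i=19 t=32 v=6: → [30,41),[25,36); WM=30; [15,26) fires=24
i=20 t=15 v=6: DROP (t<30-0); WM=30

54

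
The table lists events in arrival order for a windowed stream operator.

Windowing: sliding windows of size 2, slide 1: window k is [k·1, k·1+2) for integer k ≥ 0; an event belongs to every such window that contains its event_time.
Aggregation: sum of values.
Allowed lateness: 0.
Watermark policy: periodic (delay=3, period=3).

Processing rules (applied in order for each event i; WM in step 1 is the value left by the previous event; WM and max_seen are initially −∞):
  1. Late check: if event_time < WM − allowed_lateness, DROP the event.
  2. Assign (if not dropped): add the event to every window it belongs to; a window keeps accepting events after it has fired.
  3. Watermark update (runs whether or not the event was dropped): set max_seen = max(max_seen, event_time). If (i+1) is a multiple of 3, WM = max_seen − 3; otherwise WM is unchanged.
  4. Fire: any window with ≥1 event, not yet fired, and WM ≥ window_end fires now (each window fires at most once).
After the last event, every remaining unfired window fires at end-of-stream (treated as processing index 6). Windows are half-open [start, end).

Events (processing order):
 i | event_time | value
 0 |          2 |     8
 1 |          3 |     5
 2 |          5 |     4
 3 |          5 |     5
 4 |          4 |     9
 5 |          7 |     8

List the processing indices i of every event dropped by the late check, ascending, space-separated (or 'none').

none

i=0 t=2 v=8: → [2,4),[1,3); WM=−∞
i=1 t=3 v=5: → [3,5),[2,4); WM=−∞
i=2 t=5 v=4: → [5,7),[4,6); WM=2
i=3 t=5 v=5: → [5,7),[4,6); WM=2
i=4 t=4 v=9: → [4,6),[3,5); WM=2
i=5 t=7 v=8: → [7,9),[6,8); WM=4; [1,3) fires=8 [2,4) fires=13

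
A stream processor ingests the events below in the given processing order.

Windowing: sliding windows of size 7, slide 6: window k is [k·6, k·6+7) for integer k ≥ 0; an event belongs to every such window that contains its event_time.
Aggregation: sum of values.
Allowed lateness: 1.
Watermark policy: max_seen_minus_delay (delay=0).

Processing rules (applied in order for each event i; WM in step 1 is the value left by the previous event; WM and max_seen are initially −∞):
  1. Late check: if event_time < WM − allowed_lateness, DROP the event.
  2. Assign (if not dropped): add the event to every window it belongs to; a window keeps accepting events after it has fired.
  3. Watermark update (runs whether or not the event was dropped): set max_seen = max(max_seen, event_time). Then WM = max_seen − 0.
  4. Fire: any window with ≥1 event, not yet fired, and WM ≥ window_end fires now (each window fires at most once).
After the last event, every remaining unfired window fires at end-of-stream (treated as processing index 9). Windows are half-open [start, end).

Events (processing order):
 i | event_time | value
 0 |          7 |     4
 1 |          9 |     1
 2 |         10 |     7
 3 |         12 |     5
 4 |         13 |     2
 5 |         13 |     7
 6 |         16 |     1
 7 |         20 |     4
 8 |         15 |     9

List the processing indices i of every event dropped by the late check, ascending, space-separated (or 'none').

8

i=0 t=7 v=4: → [6,13); WM=7
i=1 t=9 v=1: → [6,13); WM=9
i=2 t=10 v=7: → [6,13); WM=10
i=3 t=12 v=5: → [12,19),[6,13); WM=12
i=4 t=13 v=2: → [12,19); WM=13; [6,13) fires=17
i=5 t=13 v=7: → [12,19); WM=13
i=6 t=16 v=1: → [12,19); WM=16
i=7 t=20 v=4: → [18,25); WM=20; [12,19) fires=15
i=8 t=15 v=9: DROP (t<20-1); WM=20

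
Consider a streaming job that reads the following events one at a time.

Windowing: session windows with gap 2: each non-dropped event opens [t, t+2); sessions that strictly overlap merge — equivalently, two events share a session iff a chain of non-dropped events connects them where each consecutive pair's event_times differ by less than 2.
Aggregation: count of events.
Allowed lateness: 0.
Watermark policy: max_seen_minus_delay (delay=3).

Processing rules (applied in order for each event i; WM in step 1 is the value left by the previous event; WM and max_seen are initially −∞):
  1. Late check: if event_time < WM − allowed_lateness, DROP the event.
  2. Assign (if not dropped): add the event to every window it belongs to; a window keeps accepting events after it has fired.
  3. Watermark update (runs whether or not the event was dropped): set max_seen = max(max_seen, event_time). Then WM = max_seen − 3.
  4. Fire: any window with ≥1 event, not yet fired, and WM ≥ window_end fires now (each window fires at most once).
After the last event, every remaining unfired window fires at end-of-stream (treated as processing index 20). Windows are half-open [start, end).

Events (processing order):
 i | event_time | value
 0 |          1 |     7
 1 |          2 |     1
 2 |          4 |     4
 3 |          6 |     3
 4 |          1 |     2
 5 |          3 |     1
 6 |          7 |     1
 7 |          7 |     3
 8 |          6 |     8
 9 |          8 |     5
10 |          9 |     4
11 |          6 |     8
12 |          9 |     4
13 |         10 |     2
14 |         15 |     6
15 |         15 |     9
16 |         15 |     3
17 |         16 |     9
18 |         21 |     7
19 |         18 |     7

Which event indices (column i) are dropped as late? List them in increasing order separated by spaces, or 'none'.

i=0 t=1 v=7: → [1,3); WM=-2
i=1 t=2 v=1: → [1,4); WM=-1
i=2 t=4 v=4: → [4,6); WM=1
i=3 t=6 v=3: → [6,8); WM=3
i=4 t=1 v=2: DROP (t<3-0); WM=3
i=5 t=3 v=1: → [1,6); WM=3
i=6 t=7 v=1: → [6,9); WM=4
i=7 t=7 v=3: → [6,9); WM=4
i=8 t=6 v=8: → [6,9); WM=4
i=9 t=8 v=5: → [6,10); WM=5
i=10 t=9 v=4: → [6,11); WM=6
i=11 t=6 v=8: → [6,11); WM=6
i=12 t=9 v=4: → [6,11); WM=6
i=13 t=10 v=2: → [6,12); WM=7
i=14 t=15 v=6: → [15,17); WM=12
i=15 t=15 v=9: → [15,17); WM=12
i=16 t=15 v=3: → [15,17); WM=12
i=17 t=16 v=9: → [15,18); WM=13
i=18 t=21 v=7: → [21,23); WM=18
i=19 t=18 v=7: → [18,20); WM=18

4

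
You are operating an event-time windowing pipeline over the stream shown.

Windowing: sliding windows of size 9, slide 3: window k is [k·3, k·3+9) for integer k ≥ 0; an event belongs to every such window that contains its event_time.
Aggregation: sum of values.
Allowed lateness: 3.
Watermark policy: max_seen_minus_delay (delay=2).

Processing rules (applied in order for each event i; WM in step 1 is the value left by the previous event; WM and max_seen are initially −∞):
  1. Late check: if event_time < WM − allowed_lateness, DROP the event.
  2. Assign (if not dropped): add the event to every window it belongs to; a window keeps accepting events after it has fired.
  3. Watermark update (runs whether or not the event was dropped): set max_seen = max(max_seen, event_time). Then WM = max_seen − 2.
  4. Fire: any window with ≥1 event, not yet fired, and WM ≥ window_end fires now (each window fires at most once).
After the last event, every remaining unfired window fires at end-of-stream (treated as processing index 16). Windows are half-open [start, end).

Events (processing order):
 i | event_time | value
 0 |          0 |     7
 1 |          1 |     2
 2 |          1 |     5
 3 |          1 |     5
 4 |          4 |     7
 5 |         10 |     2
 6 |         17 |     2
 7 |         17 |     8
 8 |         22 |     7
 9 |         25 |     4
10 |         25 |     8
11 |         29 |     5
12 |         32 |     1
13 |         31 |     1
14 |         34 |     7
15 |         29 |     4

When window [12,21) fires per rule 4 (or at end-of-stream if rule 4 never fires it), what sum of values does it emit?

10

i=0 t=0 v=7: → [0,9); WM=-2
i=1 t=1 v=2: → [0,9); WM=-1
i=2 t=1 v=5: → [0,9); WM=-1
i=3 t=1 v=5: → [0,9); WM=-1
i=4 t=4 v=7: → [3,12),[0,9); WM=2
i=5 t=10 v=2: → [9,18),[6,15),[3,12); WM=8
i=6 t=17 v=2: → [15,24),[12,21),[9,18); WM=15; [0,9) fires=26 [3,12) fires=9 [6,15) fires=2
i=7 t=17 v=8: → [15,24),[12,21),[9,18); WM=15
i=8 t=22 v=7: → [21,30),[18,27),[15,24); WM=20; [9,18) fires=12
i=9 t=25 v=4: → [24,33),[21,30),[18,27); WM=23; [12,21) fires=10
i=10 t=25 v=8: → [24,33),[21,30),[18,27); WM=23
i=11 t=29 v=5: → [27,36),[24,33),[21,30); WM=27; [15,24) fires=17 [18,27) fires=19
i=12 t=32 v=1: → [30,39),[27,36),[24,33); WM=30; [21,30) fires=24
i=13 t=31 v=1: → [30,39),[27,36),[24,33); WM=30
i=14 t=34 v=7: → [33,42),[30,39),[27,36); WM=32
i=15 t=29 v=4: → [27,36),[24,33),[21,30); WM=32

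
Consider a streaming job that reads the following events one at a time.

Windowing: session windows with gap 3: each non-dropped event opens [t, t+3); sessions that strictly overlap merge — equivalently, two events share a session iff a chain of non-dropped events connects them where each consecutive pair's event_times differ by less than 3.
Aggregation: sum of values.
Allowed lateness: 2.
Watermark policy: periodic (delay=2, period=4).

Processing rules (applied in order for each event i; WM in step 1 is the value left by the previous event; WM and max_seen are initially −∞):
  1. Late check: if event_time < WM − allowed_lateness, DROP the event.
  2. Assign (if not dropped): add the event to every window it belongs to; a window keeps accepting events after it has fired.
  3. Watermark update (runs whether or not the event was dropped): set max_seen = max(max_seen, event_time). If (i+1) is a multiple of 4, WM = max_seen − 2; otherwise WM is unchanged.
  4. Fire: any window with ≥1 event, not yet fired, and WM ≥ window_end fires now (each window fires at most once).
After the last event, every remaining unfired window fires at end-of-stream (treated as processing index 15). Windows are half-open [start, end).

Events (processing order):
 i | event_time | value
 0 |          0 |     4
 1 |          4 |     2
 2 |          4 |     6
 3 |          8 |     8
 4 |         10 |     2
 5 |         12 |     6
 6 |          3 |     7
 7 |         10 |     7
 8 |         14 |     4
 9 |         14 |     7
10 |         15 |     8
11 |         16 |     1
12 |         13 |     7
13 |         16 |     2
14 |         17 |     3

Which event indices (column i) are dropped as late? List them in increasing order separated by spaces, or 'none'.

6

i=0 t=0 v=4: → [0,3); WM=−∞
i=1 t=4 v=2: → [4,7); WM=−∞
i=2 t=4 v=6: → [4,7); WM=−∞
i=3 t=8 v=8: → [8,11); WM=6
i=4 t=10 v=2: → [8,13); WM=6
i=5 t=12 v=6: → [8,15); WM=6
i=6 t=3 v=7: DROP (t<6-2); WM=6
i=7 t=10 v=7: → [8,15); WM=10
i=8 t=14 v=4: → [8,17); WM=10
i=9 t=14 v=7: → [8,17); WM=10
i=10 t=15 v=8: → [8,18); WM=10
i=11 t=16 v=1: → [8,19); WM=14
i=12 t=13 v=7: → [8,19); WM=14
i=13 t=16 v=2: → [8,19); WM=14
i=14 t=17 v=3: → [8,20); WM=14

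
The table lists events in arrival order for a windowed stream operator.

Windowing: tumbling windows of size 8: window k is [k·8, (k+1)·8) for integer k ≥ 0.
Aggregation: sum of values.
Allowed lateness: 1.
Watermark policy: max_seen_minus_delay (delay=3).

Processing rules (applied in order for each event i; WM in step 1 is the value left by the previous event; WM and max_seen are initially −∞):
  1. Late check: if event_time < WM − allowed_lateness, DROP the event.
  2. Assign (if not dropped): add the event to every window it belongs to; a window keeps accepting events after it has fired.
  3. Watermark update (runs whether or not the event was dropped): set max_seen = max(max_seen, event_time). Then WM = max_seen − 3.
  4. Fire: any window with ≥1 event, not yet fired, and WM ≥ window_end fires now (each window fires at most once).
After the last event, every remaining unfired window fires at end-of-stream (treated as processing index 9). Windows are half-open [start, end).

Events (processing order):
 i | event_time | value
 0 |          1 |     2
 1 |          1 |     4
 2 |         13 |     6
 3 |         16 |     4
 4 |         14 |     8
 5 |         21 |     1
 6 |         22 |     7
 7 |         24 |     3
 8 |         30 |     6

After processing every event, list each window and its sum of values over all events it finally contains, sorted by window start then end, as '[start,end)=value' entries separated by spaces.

i=0 t=1 v=2: → [0,8); WM=-2
i=1 t=1 v=4: → [0,8); WM=-2
i=2 t=13 v=6: → [8,16); WM=10; [0,8) fires=6
i=3 t=16 v=4: → [16,24); WM=13
i=4 t=14 v=8: → [8,16); WM=13
i=5 t=21 v=1: → [16,24); WM=18; [8,16) fires=14
i=6 t=22 v=7: → [16,24); WM=19
i=7 t=24 v=3: → [24,32); WM=21
i=8 t=30 v=6: → [24,32); WM=27; [16,24) fires=12

[0,8)=6 [8,16)=14 [16,24)=12 [24,32)=9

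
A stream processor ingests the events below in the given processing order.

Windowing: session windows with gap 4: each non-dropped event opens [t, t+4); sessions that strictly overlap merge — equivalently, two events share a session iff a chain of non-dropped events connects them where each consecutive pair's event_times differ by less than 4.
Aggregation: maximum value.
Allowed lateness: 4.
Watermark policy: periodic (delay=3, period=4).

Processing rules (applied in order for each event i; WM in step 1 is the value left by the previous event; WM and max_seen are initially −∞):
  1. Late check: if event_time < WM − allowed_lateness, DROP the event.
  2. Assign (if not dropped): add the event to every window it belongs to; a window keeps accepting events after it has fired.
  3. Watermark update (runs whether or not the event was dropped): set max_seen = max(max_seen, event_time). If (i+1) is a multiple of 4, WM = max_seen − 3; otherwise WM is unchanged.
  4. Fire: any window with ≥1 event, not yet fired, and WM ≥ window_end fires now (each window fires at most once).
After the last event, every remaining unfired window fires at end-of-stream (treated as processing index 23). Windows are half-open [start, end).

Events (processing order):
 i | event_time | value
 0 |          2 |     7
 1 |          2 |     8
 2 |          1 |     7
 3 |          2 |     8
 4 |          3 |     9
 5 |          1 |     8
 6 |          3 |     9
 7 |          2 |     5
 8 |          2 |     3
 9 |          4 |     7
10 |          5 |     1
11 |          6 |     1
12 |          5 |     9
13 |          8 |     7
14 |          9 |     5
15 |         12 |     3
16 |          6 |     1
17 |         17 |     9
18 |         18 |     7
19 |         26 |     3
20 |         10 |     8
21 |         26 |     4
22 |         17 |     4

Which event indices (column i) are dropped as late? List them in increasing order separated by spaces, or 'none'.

i=0 t=2 v=7: → [2,6); WM=−∞
i=1 t=2 v=8: → [2,6); WM=−∞
i=2 t=1 v=7: → [1,6); WM=−∞
i=3 t=2 v=8: → [1,6); WM=-1
i=4 t=3 v=9: → [1,7); WM=-1
i=5 t=1 v=8: → [1,7); WM=-1
i=6 t=3 v=9: → [1,7); WM=-1
i=7 t=2 v=5: → [1,7); WM=0
i=8 t=2 v=3: → [1,7); WM=0
i=9 t=4 v=7: → [1,8); WM=0
i=10 t=5 v=1: → [1,9); WM=0
i=11 t=6 v=1: → [1,10); WM=3
i=12 t=5 v=9: → [1,10); WM=3
i=13 t=8 v=7: → [1,12); WM=3
i=14 t=9 v=5: → [1,13); WM=3
i=15 t=12 v=3: → [1,16); WM=9
i=16 t=6 v=1: → [1,16); WM=9
i=17 t=17 v=9: → [17,21); WM=9
i=18 t=18 v=7: → [17,22); WM=9
i=19 t=26 v=3: → [26,30); WM=23
i=20 t=10 v=8: DROP (t<23-4); WM=23
i=21 t=26 v=4: → [26,30); WM=23
i=22 t=17 v=4: DROP (t<23-4); WM=23

20 22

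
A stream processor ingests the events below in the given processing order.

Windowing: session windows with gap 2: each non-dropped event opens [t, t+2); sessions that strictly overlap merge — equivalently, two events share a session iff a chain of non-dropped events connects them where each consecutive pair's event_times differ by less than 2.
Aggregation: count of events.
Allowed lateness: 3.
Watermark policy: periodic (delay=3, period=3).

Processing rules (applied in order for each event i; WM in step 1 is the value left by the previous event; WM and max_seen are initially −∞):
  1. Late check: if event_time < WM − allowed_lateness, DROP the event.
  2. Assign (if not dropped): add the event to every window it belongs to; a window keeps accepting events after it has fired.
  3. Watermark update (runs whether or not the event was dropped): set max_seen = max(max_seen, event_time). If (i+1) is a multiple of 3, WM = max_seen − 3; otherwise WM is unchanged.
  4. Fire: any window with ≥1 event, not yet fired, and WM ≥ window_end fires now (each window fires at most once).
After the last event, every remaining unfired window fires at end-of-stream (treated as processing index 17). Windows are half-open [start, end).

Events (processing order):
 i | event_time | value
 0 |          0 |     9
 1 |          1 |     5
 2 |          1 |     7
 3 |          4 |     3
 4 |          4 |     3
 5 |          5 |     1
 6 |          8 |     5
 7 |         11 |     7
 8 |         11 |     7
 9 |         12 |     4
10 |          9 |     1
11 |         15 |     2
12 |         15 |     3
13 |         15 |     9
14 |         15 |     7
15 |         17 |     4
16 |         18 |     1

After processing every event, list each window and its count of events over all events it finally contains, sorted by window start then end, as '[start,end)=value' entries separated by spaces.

i=0 t=0 v=9: → [0,2); WM=−∞
i=1 t=1 v=5: → [0,3); WM=−∞
i=2 t=1 v=7: → [0,3); WM=-2
i=3 t=4 v=3: → [4,6); WM=-2
i=4 t=4 v=3: → [4,6); WM=-2
i=5 t=5 v=1: → [4,7); WM=2
i=6 t=8 v=5: → [8,10); WM=2
i=7 t=11 v=7: → [11,13); WM=2
i=8 t=11 v=7: → [11,13); WM=8
i=9 t=12 v=4: → [11,14); WM=8
i=10 t=9 v=1: → [8,11); WM=8
i=11 t=15 v=2: → [15,17); WM=12
i=12 t=15 v=3: → [15,17); WM=12
i=13 t=15 v=9: → [15,17); WM=12
i=14 t=15 v=7: → [15,17); WM=12
i=15 t=17 v=4: → [17,19); WM=12
i=16 t=18 v=1: → [17,20); WM=12

[0,3)=3 [4,7)=3 [8,11)=2 [11,14)=3 [15,17)=4 [17,20)=2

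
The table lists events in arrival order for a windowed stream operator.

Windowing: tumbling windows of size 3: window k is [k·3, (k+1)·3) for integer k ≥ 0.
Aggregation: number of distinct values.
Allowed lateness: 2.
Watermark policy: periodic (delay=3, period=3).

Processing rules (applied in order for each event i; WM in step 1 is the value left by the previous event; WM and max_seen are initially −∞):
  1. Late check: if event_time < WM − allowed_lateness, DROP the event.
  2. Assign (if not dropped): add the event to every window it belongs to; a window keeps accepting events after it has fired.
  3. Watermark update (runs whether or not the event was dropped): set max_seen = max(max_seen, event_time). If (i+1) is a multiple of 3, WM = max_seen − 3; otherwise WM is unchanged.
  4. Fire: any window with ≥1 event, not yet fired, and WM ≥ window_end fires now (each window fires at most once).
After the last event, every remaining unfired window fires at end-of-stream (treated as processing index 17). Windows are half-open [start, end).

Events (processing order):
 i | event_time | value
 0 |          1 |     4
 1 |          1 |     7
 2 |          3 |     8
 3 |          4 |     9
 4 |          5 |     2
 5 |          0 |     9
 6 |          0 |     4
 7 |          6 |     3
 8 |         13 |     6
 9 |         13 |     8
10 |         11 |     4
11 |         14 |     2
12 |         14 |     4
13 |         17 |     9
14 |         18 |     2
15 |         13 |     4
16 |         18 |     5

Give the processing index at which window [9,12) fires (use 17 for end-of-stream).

i=0 t=1 v=4: → [0,3); WM=−∞
i=1 t=1 v=7: → [0,3); WM=−∞
i=2 t=3 v=8: → [3,6); WM=0
i=3 t=4 v=9: → [3,6); WM=0
i=4 t=5 v=2: → [3,6); WM=0
i=5 t=0 v=9: → [0,3); WM=2
i=6 t=0 v=4: → [0,3); WM=2
i=7 t=6 v=3: → [6,9); WM=2
i=8 t=13 v=6: → [12,15); WM=10; [0,3) fires=3 [3,6) fires=3 [6,9) fires=1
i=9 t=13 v=8: → [12,15); WM=10
i=10 t=11 v=4: → [9,12); WM=10
i=11 t=14 v=2: → [12,15); WM=11
i=12 t=14 v=4: → [12,15); WM=11
i=13 t=17 v=9: → [15,18); WM=11
i=14 t=18 v=2: → [18,21); WM=15; [9,12) fires=1 [12,15) fires=4
i=15 t=13 v=4: → [12,15); WM=15
i=16 t=18 v=5: → [18,21); WM=15

14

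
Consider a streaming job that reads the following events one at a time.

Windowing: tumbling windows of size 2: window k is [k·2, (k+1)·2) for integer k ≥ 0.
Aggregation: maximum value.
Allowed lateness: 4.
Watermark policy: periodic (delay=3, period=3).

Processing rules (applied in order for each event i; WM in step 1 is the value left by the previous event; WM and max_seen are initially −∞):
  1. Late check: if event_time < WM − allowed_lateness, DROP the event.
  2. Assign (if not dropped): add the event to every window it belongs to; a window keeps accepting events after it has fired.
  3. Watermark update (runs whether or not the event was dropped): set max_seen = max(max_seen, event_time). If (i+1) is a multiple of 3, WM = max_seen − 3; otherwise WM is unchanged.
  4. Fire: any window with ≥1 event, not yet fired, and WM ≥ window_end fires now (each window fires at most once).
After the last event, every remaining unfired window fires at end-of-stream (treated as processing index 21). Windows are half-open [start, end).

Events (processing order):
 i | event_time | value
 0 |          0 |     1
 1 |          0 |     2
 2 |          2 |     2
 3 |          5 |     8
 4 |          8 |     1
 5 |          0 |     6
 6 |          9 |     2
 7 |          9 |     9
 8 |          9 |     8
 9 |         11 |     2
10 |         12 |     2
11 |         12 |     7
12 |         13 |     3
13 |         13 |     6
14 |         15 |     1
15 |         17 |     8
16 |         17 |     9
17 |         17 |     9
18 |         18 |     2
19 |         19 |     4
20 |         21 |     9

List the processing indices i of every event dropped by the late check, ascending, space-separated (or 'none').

i=0 t=0 v=1: → [0,2); WM=−∞
i=1 t=0 v=2: → [0,2); WM=−∞
i=2 t=2 v=2: → [2,4); WM=-1
i=3 t=5 v=8: → [4,6); WM=-1
i=4 t=8 v=1: → [8,10); WM=-1
i=5 t=0 v=6: → [0,2); WM=5; [0,2) fires=6 [2,4) fires=2
i=6 t=9 v=2: → [8,10); WM=5
i=7 t=9 v=9: → [8,10); WM=5
i=8 t=9 v=8: → [8,10); WM=6; [4,6) fires=8
i=9 t=11 v=2: → [10,12); WM=6
i=10 t=12 v=2: → [12,14); WM=6
i=11 t=12 v=7: → [12,14); WM=9
i=12 t=13 v=3: → [12,14); WM=9
i=13 t=13 v=6: → [12,14); WM=9
i=14 t=15 v=1: → [14,16); WM=12; [8,10) fires=9 [10,12) fires=2
i=15 t=17 v=8: → [16,18); WM=12
i=16 t=17 v=9: → [16,18); WM=12
i=17 t=17 v=9: → [16,18); WM=14; [12,14) fires=7
i=18 t=18 v=2: → [18,20); WM=14
i=19 t=19 v=4: → [18,20); WM=14
i=20 t=21 v=9: → [20,22); WM=18; [14,16) fires=1 [16,18) fires=9

none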